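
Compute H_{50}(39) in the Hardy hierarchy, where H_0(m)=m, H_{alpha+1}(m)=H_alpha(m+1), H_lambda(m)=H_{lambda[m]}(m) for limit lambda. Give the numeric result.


H_50(39):
For finite ordinals k, H_k(n) = n + k (each successor step adds 1).
H_50(39) = 39 + 50 = 89

89


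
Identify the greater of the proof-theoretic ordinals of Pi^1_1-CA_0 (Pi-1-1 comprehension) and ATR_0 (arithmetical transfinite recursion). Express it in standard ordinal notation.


Proof-theoretic ordinal of Pi^1_1-CA_0 (Pi-1-1 comprehension): psi_0(Omega_omega)
Proof-theoretic ordinal of ATR_0 (arithmetical transfinite recursion): Gamma_0
Comparing: Gamma_0 < psi_0(Omega_omega).
The larger ordinal is psi_0(Omega_omega) (from Pi^1_1-CA_0 (Pi-1-1 comprehension)).

psi_0(Omega_omega)


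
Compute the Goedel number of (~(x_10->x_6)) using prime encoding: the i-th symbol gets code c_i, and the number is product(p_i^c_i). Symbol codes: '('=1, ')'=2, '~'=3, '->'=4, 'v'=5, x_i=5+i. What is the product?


Formula: (~(x_10->x_6))
Symbol codes: [1, 3, 1, 15, 4, 11, 2, 2]
Primes: [2, 3, 5, 7, 11, 13, 17, 19]
p_1^1 = 2^1 = 2
p_2^3 = 3^3 = 27
p_3^1 = 5^1 = 5
p_4^15 = 7^15 = 4747561509943
p_5^4 = 11^4 = 14641
p_6^11 = 13^11 = 1792160394037
p_7^2 = 17^2 = 289
p_8^2 = 19^2 = 361
Product = 3509029546455484683002285747839736730

3509029546455484683002285747839736730


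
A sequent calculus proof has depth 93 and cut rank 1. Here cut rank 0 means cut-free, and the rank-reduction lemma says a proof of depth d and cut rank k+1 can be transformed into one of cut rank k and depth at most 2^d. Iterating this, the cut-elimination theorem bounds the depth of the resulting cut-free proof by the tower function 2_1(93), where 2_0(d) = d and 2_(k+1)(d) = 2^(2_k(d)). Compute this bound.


Each rank reduction sends depth d to at most 2^d; cut rank r needs r reductions.
2_0(93) = 93
2_1(93) = 2^93 = 9903520314283042199192993792
Cut-free depth bound = 9903520314283042199192993792

9903520314283042199192993792


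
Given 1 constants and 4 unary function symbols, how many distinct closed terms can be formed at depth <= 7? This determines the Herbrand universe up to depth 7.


Herbrand terms by depth:
Depth 0: 1 constants
Depth 1: 4 new terms (running total: 5)
Depth 2: 16 new terms (running total: 21)
Depth 3: 64 new terms (running total: 85)
Depth 4: 256 new terms (running total: 341)
Depth 5: 1024 new terms (running total: 1365)
Depth 6: 4096 new terms (running total: 5461)
Depth 7: 16384 new terms (running total: 21845)
Total distinct ground terms = 21845

21845


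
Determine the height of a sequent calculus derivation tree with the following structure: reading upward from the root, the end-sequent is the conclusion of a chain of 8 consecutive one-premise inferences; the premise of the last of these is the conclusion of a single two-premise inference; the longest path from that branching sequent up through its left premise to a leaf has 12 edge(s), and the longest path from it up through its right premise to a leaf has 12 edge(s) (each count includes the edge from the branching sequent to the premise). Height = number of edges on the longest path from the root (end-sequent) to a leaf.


Longest path through the left premise: 12 edges (measured from the branching sequent)
Longest path through the right premise: 12 edges
Height of the subtree rooted at the branching sequent: max(12, 12) = 12
The branching sequent sits 8 edges above the root (the chain of one-premise inferences), so height = 12 + 8 = 20

20


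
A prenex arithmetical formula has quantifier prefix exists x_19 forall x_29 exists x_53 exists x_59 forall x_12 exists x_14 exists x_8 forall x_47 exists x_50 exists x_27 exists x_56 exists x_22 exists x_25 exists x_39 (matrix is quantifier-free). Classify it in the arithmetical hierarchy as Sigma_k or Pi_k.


Leading quantifier is exists, so the class is Sigma.
Number of quantifier blocks = alternations + 1 = 6 + 1 = 7.
Classification: Sigma_7

Sigma_7


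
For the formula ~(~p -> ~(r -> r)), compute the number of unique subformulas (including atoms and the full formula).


Formula: ~(~p -> ~(r -> r))
Subformulas found:
  1. r
  2. p
  3. ~p
  4. (r -> r)
  5. ~(r -> r)
  6. (~p -> ~(r -> r))
  7. ~(~p -> ~(r -> r))
Total distinct subformulas = 7

7


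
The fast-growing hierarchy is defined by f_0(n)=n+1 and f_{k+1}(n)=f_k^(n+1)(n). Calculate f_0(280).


f_0(280) = 280 + 1 = 281

281


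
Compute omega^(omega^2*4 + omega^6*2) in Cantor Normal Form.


omega^(omega^2*4 + omega^6*2):
In ordinal addition a term is absorbed by a following term of strictly larger exponent: 2 < 6, so omega^2*4 + omega^6*2 = omega^6*2.
omega raised to a CNF ordinal is a single CNF term: Result = omega^(omega^6*2)

omega^(omega^6*2)


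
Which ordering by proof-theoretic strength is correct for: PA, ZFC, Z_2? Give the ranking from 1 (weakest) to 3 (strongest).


Ordering by consistency strength:
1. PA
2. Z_2
3. ZFC


PA=1, ZFC=3, Z_2=2


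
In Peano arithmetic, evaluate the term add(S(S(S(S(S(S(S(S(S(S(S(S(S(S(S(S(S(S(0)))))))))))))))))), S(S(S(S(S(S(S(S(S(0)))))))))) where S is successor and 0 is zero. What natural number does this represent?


add(S^18(0), S^9(0)):
S^18(0) = 18
S^9(0) = 9
18 + 9 = 27

27


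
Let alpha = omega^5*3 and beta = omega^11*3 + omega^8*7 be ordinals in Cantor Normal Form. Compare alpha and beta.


Compare term by term from highest exponent:
alpha = omega^5*3
beta = omega^11*3 + omega^8*7
Term 1: alpha has omega^5*3, beta has omega^11*3
Term 2: alpha has omega^0*0, beta has omega^8*7
Result: alpha < beta

alpha < beta


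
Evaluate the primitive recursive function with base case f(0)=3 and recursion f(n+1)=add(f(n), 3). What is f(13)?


f(0) = 3
f(1) = add(f(0), 3) = add(3, 3) = 6
f(2) = add(f(1), 3) = add(6, 3) = 9
f(3) = add(f(2), 3) = add(9, 3) = 12
f(4) = add(f(3), 3) = add(12, 3) = 15
f(5) = add(f(4), 3) = add(15, 3) = 18
f(6) = add(f(5), 3) = add(18, 3) = 21
f(7) = add(f(6), 3) = add(21, 3) = 24
f(8) = add(f(7), 3) = add(24, 3) = 27
f(9) = add(f(8), 3) = add(27, 3) = 30
f(10) = add(f(9), 3) = add(30, 3) = 33
f(11) = add(f(10), 3) = add(33, 3) = 36
f(12) = add(f(11), 3) = add(36, 3) = 39
f(13) = add(f(12), 3) = add(39, 3) = 42


42


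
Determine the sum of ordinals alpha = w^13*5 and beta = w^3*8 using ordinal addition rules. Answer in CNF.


Ordinal addition w^13*5 + w^3*8:
Leading exponent of alpha (13) > leading exponent of beta (3).
Since alpha's term has higher exponent than beta's leading term,
the sum is simply alpha followed by beta.
Result = w^13*5 + w^3*8

w^13*5 + w^3*8


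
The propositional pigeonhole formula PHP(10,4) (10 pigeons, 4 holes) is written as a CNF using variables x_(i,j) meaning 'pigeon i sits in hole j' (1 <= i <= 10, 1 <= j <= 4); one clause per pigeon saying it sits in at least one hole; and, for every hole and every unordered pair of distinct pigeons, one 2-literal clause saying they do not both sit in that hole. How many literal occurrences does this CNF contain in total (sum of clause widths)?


PHP(10,4): 10 pigeons, 4 holes, 10*4 = 40 variables.
- pigeon clauses: one per pigeon -> 10 clauses of width 4 -> 40 literals
- hole clauses: 4 holes * C(10,2) = 4 * 45 -> 180 clauses of width 2 -> 360 literals
Total literal occurrences = 40 + 360 = 400

400


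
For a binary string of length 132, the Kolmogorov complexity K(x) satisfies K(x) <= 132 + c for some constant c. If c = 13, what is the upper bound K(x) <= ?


K(x) <= |x| + c = 132 + 13 = 145

145


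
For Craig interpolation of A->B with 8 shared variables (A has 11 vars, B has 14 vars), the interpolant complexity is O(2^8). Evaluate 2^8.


Shared atoms = 8
Craig interpolant size bound = 2^8
= 256

256


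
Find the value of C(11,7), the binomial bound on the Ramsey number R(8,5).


R(8,5) <= C(8+5-2, 8-1) = C(11, 7)
C(11, 7) = 11! / (7! * 4!)
= 330

330


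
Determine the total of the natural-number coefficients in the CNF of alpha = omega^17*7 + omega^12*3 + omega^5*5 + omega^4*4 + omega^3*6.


CNF: omega^17*7 + omega^12*3 + omega^5*5 + omega^4*4 + omega^3*6
Coefficients: 7 + 3 + 5 + 4 + 6 = 25

25


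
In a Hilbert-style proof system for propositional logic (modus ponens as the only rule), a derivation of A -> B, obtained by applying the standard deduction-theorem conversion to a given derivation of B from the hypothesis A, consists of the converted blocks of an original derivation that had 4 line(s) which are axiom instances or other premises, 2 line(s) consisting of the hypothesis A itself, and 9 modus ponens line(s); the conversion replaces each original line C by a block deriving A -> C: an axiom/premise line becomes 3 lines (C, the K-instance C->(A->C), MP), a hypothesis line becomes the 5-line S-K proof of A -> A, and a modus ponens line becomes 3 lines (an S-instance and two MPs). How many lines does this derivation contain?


Deduction-theorem conversion, block by block:
- 4 axiom/premise lines -> 3 lines each = 12
- 2 hypothesis lines -> 5 lines each (identity proof A->A) = 10
- 9 MP lines -> 3 lines each (S-instance, MP, MP) = 27
Total = 12 + 10 + 27 = 49 lines.

49


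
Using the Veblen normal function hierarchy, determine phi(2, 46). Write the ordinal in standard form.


phi(2, 46):
phi(2, beta) = zeta_beta (the beta-th zeta number, fixed point of epsilon).
phi(2, 46) = zeta_46

zeta_46


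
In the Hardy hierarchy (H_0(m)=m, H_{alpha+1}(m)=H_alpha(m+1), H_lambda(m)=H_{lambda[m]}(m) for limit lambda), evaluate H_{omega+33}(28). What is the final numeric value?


H_{omega+33}(28):
Unwind the 33 successor steps: H_{omega+33}(28) = H_omega(28+33) = H_omega(61).
H_omega(m) = H_m(m) = m + m = 2m.
Result = 2 * 61 = 122

122


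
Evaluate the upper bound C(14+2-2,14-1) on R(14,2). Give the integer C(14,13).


R(14,2) <= C(14+2-2, 14-1) = C(14, 13)
C(14, 13) = 14! / (13! * 1!)
= 14

14


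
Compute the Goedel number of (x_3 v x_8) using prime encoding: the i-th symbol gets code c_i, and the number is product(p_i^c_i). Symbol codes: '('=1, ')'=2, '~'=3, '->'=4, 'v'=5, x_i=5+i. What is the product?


Formula: (x_3 v x_8)
Symbol codes: [1, 8, 5, 13, 2]
Primes: [2, 3, 5, 7, 11]
p_1^1 = 2^1 = 2
p_2^8 = 3^8 = 6561
p_3^5 = 5^5 = 3125
p_4^13 = 7^13 = 96889010407
p_5^2 = 11^2 = 121
Product = 480739652943247293750

480739652943247293750


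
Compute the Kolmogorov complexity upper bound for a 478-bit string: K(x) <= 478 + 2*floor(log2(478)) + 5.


floor(log2(478)) = 8
2 * 8 = 16
K(x) <= 478 + 16 + 5 = 499

499


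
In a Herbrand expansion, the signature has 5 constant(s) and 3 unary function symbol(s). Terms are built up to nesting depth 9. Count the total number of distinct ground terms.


Herbrand terms by depth:
Depth 0: 5 constants
Depth 1: 15 new terms (running total: 20)
Depth 2: 45 new terms (running total: 65)
Depth 3: 135 new terms (running total: 200)
Depth 4: 405 new terms (running total: 605)
Depth 5: 1215 new terms (running total: 1820)
Depth 6: 3645 new terms (running total: 5465)
Depth 7: 10935 new terms (running total: 16400)
Depth 8: 32805 new terms (running total: 49205)
Depth 9: 98415 new terms (running total: 147620)
Total distinct ground terms = 147620

147620


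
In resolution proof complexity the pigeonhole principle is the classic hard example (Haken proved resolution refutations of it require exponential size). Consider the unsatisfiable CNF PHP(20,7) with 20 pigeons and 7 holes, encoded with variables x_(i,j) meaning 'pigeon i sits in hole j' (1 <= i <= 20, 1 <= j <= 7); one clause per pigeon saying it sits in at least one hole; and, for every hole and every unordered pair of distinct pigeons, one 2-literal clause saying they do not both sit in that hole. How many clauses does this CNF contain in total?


PHP(20,7): 20 pigeons, 7 holes, 20*7 = 140 variables.
- pigeon clauses: one per pigeon -> 20 clauses
- hole clauses: 7 holes * C(20,2) = 7 * 190 -> 1330 clauses
Total clauses = 20 + 1330 = 1350

1350


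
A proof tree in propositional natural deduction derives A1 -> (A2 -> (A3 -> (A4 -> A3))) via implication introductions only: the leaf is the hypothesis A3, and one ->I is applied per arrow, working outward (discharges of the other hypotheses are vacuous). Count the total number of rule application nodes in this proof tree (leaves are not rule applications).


The formula has 4 arrows (->); its innermost consequent A3 is one of the antecedents,
so the proof starts from the hypothesis leaf A3 (not a rule application) and closes one arrow per ->I.
Building A1 -> (A2 -> (A3 -> (A4 -> A3))) therefore takes 4 nested implication introductions.
Total inference nodes = 4

4


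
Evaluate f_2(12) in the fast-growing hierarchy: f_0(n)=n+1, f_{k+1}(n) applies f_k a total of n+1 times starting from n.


f_2(12) = f_1^13(12)
f_1(m) = 2m + 1.
Iterating: f_1^k(n) = 2^k*(n+1) - 1.
f_2(12) = 2^13*(12+1) - 1 = 8192*13 - 1 = 106495

106495


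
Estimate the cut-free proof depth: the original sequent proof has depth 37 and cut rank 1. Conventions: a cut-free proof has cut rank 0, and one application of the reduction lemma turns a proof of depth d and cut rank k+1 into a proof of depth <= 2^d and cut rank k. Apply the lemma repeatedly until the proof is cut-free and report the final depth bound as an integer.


Each rank reduction sends depth d to at most 2^d; cut rank r needs r reductions.
2_0(37) = 37
2_1(37) = 2^37 = 137438953472
Cut-free depth bound = 137438953472

137438953472


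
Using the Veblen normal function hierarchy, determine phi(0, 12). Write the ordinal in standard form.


phi(0, 12):
phi(0, beta) = omega^beta by definition.
phi(0, 12) = omega^12

omega^12


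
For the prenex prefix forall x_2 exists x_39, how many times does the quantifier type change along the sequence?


Walk the prefix and count type changes:
  position 1: forall -> exists <-- alternation
Total alternations = 1

1


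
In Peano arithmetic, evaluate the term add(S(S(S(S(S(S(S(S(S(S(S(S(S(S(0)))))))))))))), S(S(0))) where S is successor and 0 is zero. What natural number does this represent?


add(S^14(0), S^2(0)):
S^14(0) = 14
S^2(0) = 2
14 + 2 = 16

16


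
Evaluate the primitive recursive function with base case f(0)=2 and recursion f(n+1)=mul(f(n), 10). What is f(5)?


f(0) = 2
f(1) = mul(f(0), 10) = mul(2, 10) = 20
f(2) = mul(f(1), 10) = mul(20, 10) = 200
f(3) = mul(f(2), 10) = mul(200, 10) = 2000
f(4) = mul(f(3), 10) = mul(2000, 10) = 20000
f(5) = mul(f(4), 10) = mul(20000, 10) = 200000


200000


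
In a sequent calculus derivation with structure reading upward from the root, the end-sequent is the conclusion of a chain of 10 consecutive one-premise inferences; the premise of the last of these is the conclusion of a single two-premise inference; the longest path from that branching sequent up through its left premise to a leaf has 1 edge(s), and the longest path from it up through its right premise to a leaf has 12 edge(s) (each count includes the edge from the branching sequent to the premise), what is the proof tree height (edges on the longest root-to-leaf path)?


Longest path through the left premise: 1 edges (measured from the branching sequent)
Longest path through the right premise: 12 edges
Height of the subtree rooted at the branching sequent: max(1, 12) = 12
The branching sequent sits 10 edges above the root (the chain of one-premise inferences), so height = 12 + 10 = 22

22


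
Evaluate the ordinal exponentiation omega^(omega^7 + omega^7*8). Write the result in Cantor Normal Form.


omega^(omega^7 + omega^7*8):
Both terms of the exponent have the same exponent 7, so they merge: omega^7 + omega^7*8 = omega^7*(1+8) = omega^7*9.
omega raised to a CNF ordinal is a single CNF term: Result = omega^(omega^7*9)

omega^(omega^7*9)


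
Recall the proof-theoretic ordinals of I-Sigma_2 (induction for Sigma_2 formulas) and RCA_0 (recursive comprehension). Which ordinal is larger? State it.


Proof-theoretic ordinal of I-Sigma_2 (induction for Sigma_2 formulas): omega^(omega^omega)
Proof-theoretic ordinal of RCA_0 (recursive comprehension): omega^omega
Comparing: omega^omega < omega^(omega^omega).
The larger ordinal is omega^(omega^omega) (from I-Sigma_2 (induction for Sigma_2 formulas)).

omega^(omega^omega)


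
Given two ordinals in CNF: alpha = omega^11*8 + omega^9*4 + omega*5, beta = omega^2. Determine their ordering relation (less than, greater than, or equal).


Compare term by term from highest exponent:
alpha = omega^11*8 + omega^9*4 + omega*5
beta = omega^2
Term 1: alpha has omega^11*8, beta has omega^2*1
Term 2: alpha has omega^9*4, beta has omega^0*0
Term 3: alpha has omega^1*5, beta has omega^0*0
Result: alpha > beta

alpha > beta


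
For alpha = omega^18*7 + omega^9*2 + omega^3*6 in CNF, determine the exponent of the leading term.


CNF: omega^18*7 + omega^9*2 + omega^3*6
The leading term is omega^18*7, which has exponent 18.

18


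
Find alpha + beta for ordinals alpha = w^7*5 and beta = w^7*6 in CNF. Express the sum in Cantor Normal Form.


Ordinal addition w^7*5 + w^7*6:
Both terms have the same exponent 7.
w^e*c + w^e*d = w^e*(c+d).
Result = w^7*(5+6) = w^7*11

w^7*11


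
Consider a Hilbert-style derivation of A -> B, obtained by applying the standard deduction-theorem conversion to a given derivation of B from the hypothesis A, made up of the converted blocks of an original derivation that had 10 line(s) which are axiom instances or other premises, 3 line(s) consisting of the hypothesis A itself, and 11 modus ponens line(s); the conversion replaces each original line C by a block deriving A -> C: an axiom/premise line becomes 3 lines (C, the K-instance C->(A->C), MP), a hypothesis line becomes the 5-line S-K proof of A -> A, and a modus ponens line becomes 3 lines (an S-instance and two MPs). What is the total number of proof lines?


Deduction-theorem conversion, block by block:
- 10 axiom/premise lines -> 3 lines each = 30
- 3 hypothesis lines -> 5 lines each (identity proof A->A) = 15
- 11 MP lines -> 3 lines each (S-instance, MP, MP) = 33
Total = 30 + 15 + 33 = 78 lines.

78


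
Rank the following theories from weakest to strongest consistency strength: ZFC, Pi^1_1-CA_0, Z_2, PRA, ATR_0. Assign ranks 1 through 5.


Ordering by consistency strength:
1. PRA
2. ATR_0
3. Pi^1_1-CA_0
4. Z_2
5. ZFC


ZFC=5, Pi^1_1-CA_0=3, Z_2=4, PRA=1, ATR_0=2


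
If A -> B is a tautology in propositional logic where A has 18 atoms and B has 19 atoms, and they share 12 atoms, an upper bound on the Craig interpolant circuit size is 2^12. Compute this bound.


Shared atoms = 12
Craig interpolant size bound = 2^12
= 4096

4096


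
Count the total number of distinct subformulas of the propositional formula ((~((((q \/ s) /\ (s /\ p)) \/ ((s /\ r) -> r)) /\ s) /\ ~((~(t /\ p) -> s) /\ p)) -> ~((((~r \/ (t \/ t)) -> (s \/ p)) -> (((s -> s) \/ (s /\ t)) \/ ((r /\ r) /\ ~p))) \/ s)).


Formula: ((~((((q \/ s) /\ (s /\ p)) \/ ((s /\ r) -> r)) /\ s) /\ ~((~(t /\ p) -> s) /\ p)) -> ~((((~r \/ (t \/ t)) -> (s \/ p)) -> (((s -> s) \/ (s /\ t)) \/ ((r /\ r) /\ ~p))) \/ s))
Subformulas found:
  1. r
  2. p
  3. q
  4. s
  5. t
  6. ~p
  7. ~r
  8. (t \/ t)
  9. (s /\ t)
  10. (s /\ r)
  11. (s -> s)
  12. (q \/ s)
  13. (s /\ p)
  14. (r /\ r)
  15. (s \/ p)
  16. (t /\ p)
  17. ~(t /\ p)
  18. ((s /\ r) -> r)
  19. ((r /\ r) /\ ~p)
  20. (~r \/ (t \/ t))
  21. (~(t /\ p) -> s)
  22. ((q \/ s) /\ (s /\ p))
  23. ((s -> s) \/ (s /\ t))
  24. ((~(t /\ p) -> s) /\ p)
  25. ~((~(t /\ p) -> s) /\ p)
  26. ((~r \/ (t \/ t)) -> (s \/ p))
  27. (((q \/ s) /\ (s /\ p)) \/ ((s /\ r) -> r))
  28. (((s -> s) \/ (s /\ t)) \/ ((r /\ r) /\ ~p))
  29. ((((q \/ s) /\ (s /\ p)) \/ ((s /\ r) -> r)) /\ s)
  30. ~((((q \/ s) /\ (s /\ p)) \/ ((s /\ r) -> r)) /\ s)
  31. (((~r \/ (t \/ t)) -> (s \/ p)) -> (((s -> s) \/ (s /\ t)) \/ ((r /\ r) /\ ~p)))
  32. (~((((q \/ s) /\ (s /\ p)) \/ ((s /\ r) -> r)) /\ s) /\ ~((~(t /\ p) -> s) /\ p))
  33. ((((~r \/ (t \/ t)) -> (s \/ p)) -> (((s -> s) \/ (s /\ t)) \/ ((r /\ r) /\ ~p))) \/ s)
  34. ~((((~r \/ (t \/ t)) -> (s \/ p)) -> (((s -> s) \/ (s /\ t)) \/ ((r /\ r) /\ ~p))) \/ s)
  35. ((~((((q \/ s) /\ (s /\ p)) \/ ((s /\ r) -> r)) /\ s) /\ ~((~(t /\ p) -> s) /\ p)) -> ~((((~r \/ (t \/ t)) -> (s \/ p)) -> (((s -> s) \/ (s /\ t)) \/ ((r /\ r) /\ ~p))) \/ s))
Total distinct subformulas = 35

35


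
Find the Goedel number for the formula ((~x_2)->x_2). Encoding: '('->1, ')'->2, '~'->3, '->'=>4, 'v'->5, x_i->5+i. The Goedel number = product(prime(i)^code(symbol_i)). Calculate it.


Formula: ((~x_2)->x_2)
Symbol codes: [1, 1, 3, 7, 2, 4, 7, 2]
Primes: [2, 3, 5, 7, 11, 13, 17, 19]
p_1^1 = 2^1 = 2
p_2^1 = 3^1 = 3
p_3^3 = 5^3 = 125
p_4^7 = 7^7 = 823543
p_5^2 = 11^2 = 121
p_6^4 = 13^4 = 28561
p_7^7 = 17^7 = 410338673
p_8^2 = 19^2 = 361
Product = 316195710919759268597249250

316195710919759268597249250


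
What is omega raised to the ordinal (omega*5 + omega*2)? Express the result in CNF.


omega^(omega*5 + omega*2):
Both terms of the exponent have the same exponent 1, so they merge: omega*5 + omega*2 = omega*(5+2) = omega*7.
omega raised to a CNF ordinal is a single CNF term: Result = omega^(omega*7)

omega^(omega*7)


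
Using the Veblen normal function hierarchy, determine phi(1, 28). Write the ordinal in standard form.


phi(1, 28):
phi(1, beta) = epsilon_beta (the beta-th epsilon number).
phi(1, 28) = epsilon_28

epsilon_28


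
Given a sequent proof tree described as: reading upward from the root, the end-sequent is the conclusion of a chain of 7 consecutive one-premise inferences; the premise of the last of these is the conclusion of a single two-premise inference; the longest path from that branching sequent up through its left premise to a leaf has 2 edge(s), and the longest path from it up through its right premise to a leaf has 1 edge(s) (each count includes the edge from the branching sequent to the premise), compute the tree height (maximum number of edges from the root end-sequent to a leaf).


Longest path through the left premise: 2 edges (measured from the branching sequent)
Longest path through the right premise: 1 edges
Height of the subtree rooted at the branching sequent: max(2, 1) = 2
The branching sequent sits 7 edges above the root (the chain of one-premise inferences), so height = 2 + 7 = 9

9


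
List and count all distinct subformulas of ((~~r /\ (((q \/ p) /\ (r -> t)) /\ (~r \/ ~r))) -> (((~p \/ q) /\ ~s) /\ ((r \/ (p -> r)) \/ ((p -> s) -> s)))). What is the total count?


Formula: ((~~r /\ (((q \/ p) /\ (r -> t)) /\ (~r \/ ~r))) -> (((~p \/ q) /\ ~s) /\ ((r \/ (p -> r)) \/ ((p -> s) -> s))))
Subformulas found:
  1. r
  2. q
  3. s
  4. t
  5. p
  6. ~p
  7. ~r
  8. ~s
  9. ~~r
  10. (p -> s)
  11. (q \/ p)
  12. (r -> t)
  13. (p -> r)
  14. (~p \/ q)
  15. (~r \/ ~r)
  16. ((p -> s) -> s)
  17. (r \/ (p -> r))
  18. ((~p \/ q) /\ ~s)
  19. ((q \/ p) /\ (r -> t))
  20. ((r \/ (p -> r)) \/ ((p -> s) -> s))
  21. (((q \/ p) /\ (r -> t)) /\ (~r \/ ~r))
  22. (~~r /\ (((q \/ p) /\ (r -> t)) /\ (~r \/ ~r)))
  23. (((~p \/ q) /\ ~s) /\ ((r \/ (p -> r)) \/ ((p -> s) -> s)))
  24. ((~~r /\ (((q \/ p) /\ (r -> t)) /\ (~r \/ ~r))) -> (((~p \/ q) /\ ~s) /\ ((r \/ (p -> r)) \/ ((p -> s) -> s))))
Total distinct subformulas = 24

24


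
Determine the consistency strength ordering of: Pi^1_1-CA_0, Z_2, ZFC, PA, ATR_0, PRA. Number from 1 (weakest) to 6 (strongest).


Ordering by consistency strength:
1. PRA
2. PA
3. ATR_0
4. Pi^1_1-CA_0
5. Z_2
6. ZFC


Pi^1_1-CA_0=4, Z_2=5, ZFC=6, PA=2, ATR_0=3, PRA=1


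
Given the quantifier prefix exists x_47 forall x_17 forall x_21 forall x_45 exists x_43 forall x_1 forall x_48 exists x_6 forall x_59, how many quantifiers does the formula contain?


Quantifier prefix has 9 quantifier symbols.
Quantifier depth = 9

9


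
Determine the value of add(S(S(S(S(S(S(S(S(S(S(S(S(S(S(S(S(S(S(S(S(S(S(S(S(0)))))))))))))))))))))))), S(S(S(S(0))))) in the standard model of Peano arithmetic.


add(S^24(0), S^4(0)):
S^24(0) = 24
S^4(0) = 4
24 + 4 = 28

28


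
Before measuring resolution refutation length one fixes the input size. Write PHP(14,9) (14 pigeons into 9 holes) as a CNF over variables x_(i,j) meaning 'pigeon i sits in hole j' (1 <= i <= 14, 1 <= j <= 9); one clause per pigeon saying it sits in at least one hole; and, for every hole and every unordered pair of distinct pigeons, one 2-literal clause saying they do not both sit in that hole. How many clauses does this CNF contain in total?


PHP(14,9): 14 pigeons, 9 holes, 14*9 = 126 variables.
- pigeon clauses: one per pigeon -> 14 clauses
- hole clauses: 9 holes * C(14,2) = 9 * 91 -> 819 clauses
Total clauses = 14 + 819 = 833

833


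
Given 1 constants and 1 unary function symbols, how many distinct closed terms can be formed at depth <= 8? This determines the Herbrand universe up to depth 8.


Herbrand terms by depth:
Depth 0: 1 constants
Depth 1: 1 new terms (running total: 2)
Depth 2: 1 new terms (running total: 3)
Depth 3: 1 new terms (running total: 4)
Depth 4: 1 new terms (running total: 5)
Depth 5: 1 new terms (running total: 6)
Depth 6: 1 new terms (running total: 7)
Depth 7: 1 new terms (running total: 8)
Depth 8: 1 new terms (running total: 9)
Total distinct ground terms = 9

9


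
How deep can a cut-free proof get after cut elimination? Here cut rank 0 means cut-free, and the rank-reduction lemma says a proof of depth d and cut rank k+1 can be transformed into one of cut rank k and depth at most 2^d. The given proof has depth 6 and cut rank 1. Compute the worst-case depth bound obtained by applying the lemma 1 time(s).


Each rank reduction sends depth d to at most 2^d; cut rank r needs r reductions.
2_0(6) = 6
2_1(6) = 2^6 = 64
Cut-free depth bound = 64

64


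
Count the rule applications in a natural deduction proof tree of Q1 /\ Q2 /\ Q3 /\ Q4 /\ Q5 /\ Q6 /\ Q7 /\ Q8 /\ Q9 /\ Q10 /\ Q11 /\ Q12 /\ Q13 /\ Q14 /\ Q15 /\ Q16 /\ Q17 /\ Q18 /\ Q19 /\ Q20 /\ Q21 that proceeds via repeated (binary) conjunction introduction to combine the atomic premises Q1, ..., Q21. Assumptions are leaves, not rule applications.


The target conjunction has 21 conjuncts, i.e. 20 binary /\ connectives.
Each conjunction-intro joins two pieces, so 21 atoms require 21-1 = 20 applications.
Total inference nodes = 20

20


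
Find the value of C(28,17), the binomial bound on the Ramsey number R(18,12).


R(18,12) <= C(18+12-2, 18-1) = C(28, 17)
C(28, 17) = 28! / (17! * 11!)
= 21474180

21474180


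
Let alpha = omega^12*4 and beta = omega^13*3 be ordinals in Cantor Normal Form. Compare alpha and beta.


Compare term by term from highest exponent:
alpha = omega^12*4
beta = omega^13*3
Term 1: alpha has omega^12*4, beta has omega^13*3
Result: alpha < beta

alpha < beta


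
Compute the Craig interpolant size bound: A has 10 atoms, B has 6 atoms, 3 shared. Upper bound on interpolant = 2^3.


Shared atoms = 3
Craig interpolant size bound = 2^3
= 8

8


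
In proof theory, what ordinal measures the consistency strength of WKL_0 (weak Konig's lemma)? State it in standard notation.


The proof-theoretic ordinal of WKL_0 (weak Konig's lemma) is a standard result in ordinal analysis.
This ordinal is the supremum of order types of primitive recursive well-orderings
that the theory can prove to be well-ordered.
For WKL_0 (weak Konig's lemma), the proof-theoretic ordinal is omega^omega.

omega^omega


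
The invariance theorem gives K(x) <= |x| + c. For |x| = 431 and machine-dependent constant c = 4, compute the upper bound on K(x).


K(x) <= |x| + c = 431 + 4 = 435

435


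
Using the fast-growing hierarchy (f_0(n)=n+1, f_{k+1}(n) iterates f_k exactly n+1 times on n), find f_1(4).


f_1(4) = f_0^5(4)
f_0 adds 1 each time, applied 5 times.
f_1(4) = 4 + 5 = 9

9


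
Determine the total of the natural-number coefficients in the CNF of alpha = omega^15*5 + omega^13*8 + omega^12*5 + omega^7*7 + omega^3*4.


CNF: omega^15*5 + omega^13*8 + omega^12*5 + omega^7*7 + omega^3*4
Coefficients: 5 + 8 + 5 + 7 + 4 = 29

29


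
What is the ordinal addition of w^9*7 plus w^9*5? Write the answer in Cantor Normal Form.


Ordinal addition w^9*7 + w^9*5:
Both terms have the same exponent 9.
w^e*c + w^e*d = w^e*(c+d).
Result = w^9*(7+5) = w^9*12

w^9*12


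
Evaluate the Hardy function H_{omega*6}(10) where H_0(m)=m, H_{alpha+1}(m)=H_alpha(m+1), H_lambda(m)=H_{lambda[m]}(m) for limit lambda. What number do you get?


H_{omega*6}(10):
For the Hardy hierarchy, H_{omega*k}(n) = 2^k * n.
2^6 = 64.
64 * 10 = 640

640


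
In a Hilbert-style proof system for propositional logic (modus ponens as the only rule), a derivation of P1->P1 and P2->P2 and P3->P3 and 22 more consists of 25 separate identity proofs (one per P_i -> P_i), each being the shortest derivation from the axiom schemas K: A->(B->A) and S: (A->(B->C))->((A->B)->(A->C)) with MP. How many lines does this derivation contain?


The shortest proof of A->A from K and S in the Hilbert calculus has exactly 5 lines:
(1) K instance A->((A->A)->A), (2) S instance, (3) MP on 1,2, (4) K instance A->(A->A), (5) MP on 3,4.
For 25 independent identities: 25 * 5 = 125 lines total.

125


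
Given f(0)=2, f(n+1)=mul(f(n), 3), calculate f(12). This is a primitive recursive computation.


f(0) = 2
f(1) = mul(f(0), 3) = mul(2, 3) = 6
f(2) = mul(f(1), 3) = mul(6, 3) = 18
f(3) = mul(f(2), 3) = mul(18, 3) = 54
f(4) = mul(f(3), 3) = mul(54, 3) = 162
f(5) = mul(f(4), 3) = mul(162, 3) = 486
f(6) = mul(f(5), 3) = mul(486, 3) = 1458
f(7) = mul(f(6), 3) = mul(1458, 3) = 4374
f(8) = mul(f(7), 3) = mul(4374, 3) = 13122
f(9) = mul(f(8), 3) = mul(13122, 3) = 39366
f(10) = mul(f(9), 3) = mul(39366, 3) = 118098
f(11) = mul(f(10), 3) = mul(118098, 3) = 354294
f(12) = mul(f(11), 3) = mul(354294, 3) = 1062882


1062882


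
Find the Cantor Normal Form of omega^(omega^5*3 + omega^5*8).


omega^(omega^5*3 + omega^5*8):
Both terms of the exponent have the same exponent 5, so they merge: omega^5*3 + omega^5*8 = omega^5*(3+8) = omega^5*11.
omega raised to a CNF ordinal is a single CNF term: Result = omega^(omega^5*11)

omega^(omega^5*11)


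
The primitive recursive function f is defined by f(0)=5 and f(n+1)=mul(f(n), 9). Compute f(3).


f(0) = 5
f(1) = mul(f(0), 9) = mul(5, 9) = 45
f(2) = mul(f(1), 9) = mul(45, 9) = 405
f(3) = mul(f(2), 9) = mul(405, 9) = 3645


3645


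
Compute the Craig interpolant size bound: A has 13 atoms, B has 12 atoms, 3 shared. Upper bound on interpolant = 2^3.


Shared atoms = 3
Craig interpolant size bound = 2^3
= 8

8


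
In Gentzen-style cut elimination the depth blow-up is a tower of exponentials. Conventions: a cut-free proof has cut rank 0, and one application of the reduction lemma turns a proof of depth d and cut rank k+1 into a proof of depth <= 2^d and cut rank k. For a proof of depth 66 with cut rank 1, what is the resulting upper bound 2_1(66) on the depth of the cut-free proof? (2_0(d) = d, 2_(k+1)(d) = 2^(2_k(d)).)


Each rank reduction sends depth d to at most 2^d; cut rank r needs r reductions.
2_0(66) = 66
2_1(66) = 2^66 = 73786976294838206464
Cut-free depth bound = 73786976294838206464

73786976294838206464


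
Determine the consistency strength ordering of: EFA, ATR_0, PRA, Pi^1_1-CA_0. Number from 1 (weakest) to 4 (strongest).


Ordering by consistency strength:
1. EFA
2. PRA
3. ATR_0
4. Pi^1_1-CA_0


EFA=1, ATR_0=3, PRA=2, Pi^1_1-CA_0=4


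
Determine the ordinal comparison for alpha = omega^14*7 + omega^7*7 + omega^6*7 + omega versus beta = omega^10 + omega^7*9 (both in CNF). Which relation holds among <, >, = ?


Compare term by term from highest exponent:
alpha = omega^14*7 + omega^7*7 + omega^6*7 + omega
beta = omega^10 + omega^7*9
Term 1: alpha has omega^14*7, beta has omega^10*1
Term 2: alpha has omega^7*7, beta has omega^7*9
Term 3: alpha has omega^6*7, beta has omega^0*0
Term 4: alpha has omega^1*1, beta has omega^0*0
Result: alpha > beta

alpha > beta


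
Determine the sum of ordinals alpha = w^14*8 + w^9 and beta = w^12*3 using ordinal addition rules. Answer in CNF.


Ordinal addition (w^14*8 + w^9) + w^12*3:
alpha's leading term has exponent 14 > beta's exponent 12, so it survives.
alpha's tail term has exponent 9 < beta's exponent 12, so it is absorbed by beta.
In ordinal addition, any term followed by a strictly larger-exponent term is absorbed.
Result = w^14*8 + w^12*3

w^14*8 + w^12*3


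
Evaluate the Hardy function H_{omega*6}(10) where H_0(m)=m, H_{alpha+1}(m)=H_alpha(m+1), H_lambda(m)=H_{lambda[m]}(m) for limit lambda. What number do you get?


H_{omega*6}(10):
For the Hardy hierarchy, H_{omega*k}(n) = 2^k * n.
2^6 = 64.
64 * 10 = 640

640


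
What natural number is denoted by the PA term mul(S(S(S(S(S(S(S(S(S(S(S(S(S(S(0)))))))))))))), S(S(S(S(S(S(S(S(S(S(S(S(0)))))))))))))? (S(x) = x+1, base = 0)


mul(S^14(0), S^12(0)):
S^14(0) = 14
S^12(0) = 12
14 * 12 = 168

168


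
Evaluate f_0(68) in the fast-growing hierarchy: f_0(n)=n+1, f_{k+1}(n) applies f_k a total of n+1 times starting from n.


f_0(68) = 68 + 1 = 69

69


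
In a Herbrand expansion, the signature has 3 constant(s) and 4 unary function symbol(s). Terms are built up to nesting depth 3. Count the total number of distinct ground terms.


Herbrand terms by depth:
Depth 0: 3 constants
Depth 1: 12 new terms (running total: 15)
Depth 2: 48 new terms (running total: 63)
Depth 3: 192 new terms (running total: 255)
Total distinct ground terms = 255

255


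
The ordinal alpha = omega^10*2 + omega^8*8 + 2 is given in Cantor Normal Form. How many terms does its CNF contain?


CNF: omega^10*2 + omega^8*8 + 2
Count the summands separated by '+':
  term 1: omega^10*2
  term 2: omega^8*8
  term 3: 2
Total terms = 3

3


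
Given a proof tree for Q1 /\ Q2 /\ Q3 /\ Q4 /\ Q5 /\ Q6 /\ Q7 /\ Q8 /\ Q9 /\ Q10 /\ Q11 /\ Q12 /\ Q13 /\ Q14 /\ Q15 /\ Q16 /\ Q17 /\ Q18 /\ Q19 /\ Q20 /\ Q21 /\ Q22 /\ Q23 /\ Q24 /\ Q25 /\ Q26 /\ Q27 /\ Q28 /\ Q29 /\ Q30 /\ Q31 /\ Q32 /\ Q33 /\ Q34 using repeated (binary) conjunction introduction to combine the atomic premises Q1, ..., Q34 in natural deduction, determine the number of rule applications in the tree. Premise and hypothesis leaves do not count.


The target conjunction has 34 conjuncts, i.e. 33 binary /\ connectives.
Each conjunction-intro joins two pieces, so 34 atoms require 34-1 = 33 applications.
Total inference nodes = 33

33


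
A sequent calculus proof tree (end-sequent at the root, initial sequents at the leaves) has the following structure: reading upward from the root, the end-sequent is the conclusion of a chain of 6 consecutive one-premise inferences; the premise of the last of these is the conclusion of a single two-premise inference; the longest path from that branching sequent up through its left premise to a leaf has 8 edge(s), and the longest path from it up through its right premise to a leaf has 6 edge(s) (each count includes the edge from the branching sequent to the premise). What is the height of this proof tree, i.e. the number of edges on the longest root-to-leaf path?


Longest path through the left premise: 8 edges (measured from the branching sequent)
Longest path through the right premise: 6 edges
Height of the subtree rooted at the branching sequent: max(8, 6) = 8
The branching sequent sits 6 edges above the root (the chain of one-premise inferences), so height = 8 + 6 = 14

14


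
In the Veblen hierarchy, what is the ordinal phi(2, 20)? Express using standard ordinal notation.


phi(2, 20):
phi(2, beta) = zeta_beta (the beta-th zeta number, fixed point of epsilon).
phi(2, 20) = zeta_20

zeta_20


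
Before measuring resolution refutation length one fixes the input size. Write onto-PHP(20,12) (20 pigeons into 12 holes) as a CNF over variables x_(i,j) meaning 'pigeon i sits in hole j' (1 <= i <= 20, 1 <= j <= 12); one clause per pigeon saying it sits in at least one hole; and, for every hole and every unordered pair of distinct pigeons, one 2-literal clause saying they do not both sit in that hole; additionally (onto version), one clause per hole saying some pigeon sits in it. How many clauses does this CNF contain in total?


onto-PHP(20,12): 20 pigeons, 12 holes, 20*12 = 240 variables.
- pigeon clauses: one per pigeon -> 20 clauses
- hole clauses: 12 holes * C(20,2) = 12 * 190 -> 2280 clauses
- onto clauses: one per hole -> 12 clauses
Total clauses = 20 + 2280 + 12 = 2312

2312


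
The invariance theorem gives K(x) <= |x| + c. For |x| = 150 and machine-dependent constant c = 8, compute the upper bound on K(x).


K(x) <= |x| + c = 150 + 8 = 158

158


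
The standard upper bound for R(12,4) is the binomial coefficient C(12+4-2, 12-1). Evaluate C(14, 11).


R(12,4) <= C(12+4-2, 12-1) = C(14, 11)
C(14, 11) = 14! / (11! * 3!)
= 364

364


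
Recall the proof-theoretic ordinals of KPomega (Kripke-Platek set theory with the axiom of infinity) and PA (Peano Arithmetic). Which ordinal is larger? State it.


Proof-theoretic ordinal of KPomega (Kripke-Platek set theory with the axiom of infinity): psi_0(epsilon_{Omega+1})
Proof-theoretic ordinal of PA (Peano Arithmetic): epsilon_0
Comparing: epsilon_0 < psi_0(epsilon_{Omega+1}).
The larger ordinal is psi_0(epsilon_{Omega+1}) (from KPomega (Kripke-Platek set theory with the axiom of infinity)).

psi_0(epsilon_{Omega+1})


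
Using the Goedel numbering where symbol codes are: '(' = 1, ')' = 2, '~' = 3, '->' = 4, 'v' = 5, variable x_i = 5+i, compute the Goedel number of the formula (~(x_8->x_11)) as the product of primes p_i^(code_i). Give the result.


Formula: (~(x_8->x_11))
Symbol codes: [1, 3, 1, 13, 4, 16, 2, 2]
Primes: [2, 3, 5, 7, 11, 13, 17, 19]
p_1^1 = 2^1 = 2
p_2^3 = 3^3 = 27
p_3^1 = 5^1 = 5
p_4^13 = 7^13 = 96889010407
p_5^4 = 11^4 = 14641
p_6^16 = 13^16 = 665416609183179841
p_7^2 = 17^2 = 289
p_8^2 = 19^2 = 361
Product = 26589349130450944375631993513727742238610

26589349130450944375631993513727742238610


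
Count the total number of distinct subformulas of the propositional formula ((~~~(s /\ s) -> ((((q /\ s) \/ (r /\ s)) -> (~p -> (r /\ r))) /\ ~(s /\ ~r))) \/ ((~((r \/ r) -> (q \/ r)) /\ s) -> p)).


Formula: ((~~~(s /\ s) -> ((((q /\ s) \/ (r /\ s)) -> (~p -> (r /\ r))) /\ ~(s /\ ~r))) \/ ((~((r \/ r) -> (q \/ r)) /\ s) -> p))
Subformulas found:
  1. r
  2. q
  3. s
  4. p
  5. ~p
  6. ~r
  7. (q \/ r)
  8. (r /\ r)
  9. (s /\ s)
  10. (r \/ r)
  11. (q /\ s)
  12. (r /\ s)
  13. ~(s /\ s)
  14. (s /\ ~r)
  15. ~~(s /\ s)
  16. ~(s /\ ~r)
  17. ~~~(s /\ s)
  18. (~p -> (r /\ r))
  19. ((q /\ s) \/ (r /\ s))
  20. ((r \/ r) -> (q \/ r))
  21. ~((r \/ r) -> (q \/ r))
  22. (~((r \/ r) -> (q \/ r)) /\ s)
  23. ((~((r \/ r) -> (q \/ r)) /\ s) -> p)
  24. (((q /\ s) \/ (r /\ s)) -> (~p -> (r /\ r)))
  25. ((((q /\ s) \/ (r /\ s)) -> (~p -> (r /\ r))) /\ ~(s /\ ~r))
  26. (~~~(s /\ s) -> ((((q /\ s) \/ (r /\ s)) -> (~p -> (r /\ r))) /\ ~(s /\ ~r)))
  27. ((~~~(s /\ s) -> ((((q /\ s) \/ (r /\ s)) -> (~p -> (r /\ r))) /\ ~(s /\ ~r))) \/ ((~((r \/ r) -> (q \/ r)) /\ s) -> p))
Total distinct subformulas = 27

27


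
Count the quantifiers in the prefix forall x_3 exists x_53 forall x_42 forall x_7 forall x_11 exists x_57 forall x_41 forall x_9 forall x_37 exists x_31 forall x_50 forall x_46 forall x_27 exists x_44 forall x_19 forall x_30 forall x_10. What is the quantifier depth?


Quantifier prefix has 17 quantifier symbols.
Quantifier depth = 17

17


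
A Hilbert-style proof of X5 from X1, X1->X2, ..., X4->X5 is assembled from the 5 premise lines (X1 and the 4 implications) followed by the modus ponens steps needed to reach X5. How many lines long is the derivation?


We have 5 premise lines: X1 and 4 implications.
Each implication is detached once by MP, giving 4 MP lines.
5 premise lines + 4 MP lines = 9 total lines.

9


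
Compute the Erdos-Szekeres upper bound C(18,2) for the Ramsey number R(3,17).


R(3,17) <= C(3+17-2, 3-1) = C(18, 2)
C(18, 2) = 18! / (2! * 16!)
= 153

153


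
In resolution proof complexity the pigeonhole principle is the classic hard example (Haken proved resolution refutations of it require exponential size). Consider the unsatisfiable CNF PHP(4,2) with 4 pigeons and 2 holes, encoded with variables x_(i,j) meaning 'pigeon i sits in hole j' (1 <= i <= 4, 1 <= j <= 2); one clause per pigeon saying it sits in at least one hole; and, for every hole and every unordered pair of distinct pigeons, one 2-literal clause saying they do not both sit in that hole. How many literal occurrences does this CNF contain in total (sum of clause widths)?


PHP(4,2): 4 pigeons, 2 holes, 4*2 = 8 variables.
- pigeon clauses: one per pigeon -> 4 clauses of width 2 -> 8 literals
- hole clauses: 2 holes * C(4,2) = 2 * 6 -> 12 clauses of width 2 -> 24 literals
Total literal occurrences = 8 + 24 = 32

32
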